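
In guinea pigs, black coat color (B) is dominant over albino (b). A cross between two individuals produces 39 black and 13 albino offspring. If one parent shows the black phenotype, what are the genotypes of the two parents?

Observed offspring: 39 black, 13 albino
The observed ratio simplifies to 3:1. Albino (bb) offspring appear, so each parent must contribute one b allele. The parent stated to show black carries B, so it is Bb. The other parent is then either Bb or bb: Bb × bb would give a 1:1 split, whereas Bb × Bb gives 3:1 — matching the data. So both parents are heterozygous (Bb × Bb).
Parent genotypes: Bb × Bb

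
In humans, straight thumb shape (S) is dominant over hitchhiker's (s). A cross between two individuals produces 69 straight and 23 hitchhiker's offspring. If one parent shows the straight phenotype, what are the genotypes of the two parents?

Observed offspring: 69 straight, 23 hitchhiker's
The observed ratio simplifies to 3:1. Hitchhiker's (ss) offspring appear, so each parent must contribute one s allele. The parent stated to show straight carries S, so it is Ss. The other parent is then either Ss or ss: Ss × ss would give a 1:1 split, whereas Ss × Ss gives 3:1 — matching the data. So both parents are heterozygous (Ss × Ss).
Parent genotypes: Ss × Ss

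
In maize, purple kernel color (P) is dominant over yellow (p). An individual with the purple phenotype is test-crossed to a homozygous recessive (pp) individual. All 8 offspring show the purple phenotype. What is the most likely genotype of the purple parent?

Test cross: ? × pp
All offspring are purple.
If the unknown parent were heterozygous (Pp), about half of 8 offspring would be yellow; none are. The unknown parent is most likely homozygous dominant (PP).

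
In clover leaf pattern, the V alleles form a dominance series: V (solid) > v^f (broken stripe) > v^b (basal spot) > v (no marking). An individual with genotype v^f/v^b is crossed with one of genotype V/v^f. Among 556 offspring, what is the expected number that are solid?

Cross: v^f/v^b × V/v^f
Allele dominance: V > v^f > v^b > v
Offspring genotypes: 1 V/v^f, 1 v^f/v^f, 1 V/v^b, 1 v^f/v^b
Phenotype counts: 2 solid, 2 broken stripe
solid: 2 out of 4 → fraction 1/2
Expected count = 1/2 × 556 = 278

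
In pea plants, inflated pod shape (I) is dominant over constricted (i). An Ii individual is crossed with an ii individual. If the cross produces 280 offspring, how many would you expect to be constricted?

Punnett square for Ii × ii:
Offspring genotypes: 2 Ii, 2 ii
inflated: 2, constricted: 2
constricted: 2 out of 4 → fraction 1/2
Expected count = 1/2 × 280 = 140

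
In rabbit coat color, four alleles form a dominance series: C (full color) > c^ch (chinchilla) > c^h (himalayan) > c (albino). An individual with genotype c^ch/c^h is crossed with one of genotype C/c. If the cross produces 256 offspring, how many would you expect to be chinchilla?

Cross: c^ch/c^h × C/c
Allele dominance: C > c^ch > c^h > c
Offspring genotypes: 1 C/c^ch, 1 c^ch/c, 1 C/c^h, 1 c^h/c
Phenotype counts: 2 full color, 1 chinchilla, 1 himalayan
chinchilla: 1 out of 4 → fraction 1/4
Expected count = 1/4 × 256 = 64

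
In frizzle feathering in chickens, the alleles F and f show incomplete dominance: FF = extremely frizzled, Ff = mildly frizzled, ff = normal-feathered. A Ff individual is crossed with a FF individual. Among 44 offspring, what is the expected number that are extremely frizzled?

Punnett square for Ff × FF:
Offspring genotypes: 2 FF, 2 Ff
Phenotype counts: 2 extremely frizzled, 2 mildly frizzled
extremely frizzled: 2 out of 4 → fraction 1/2
Expected count = 1/2 × 44 = 22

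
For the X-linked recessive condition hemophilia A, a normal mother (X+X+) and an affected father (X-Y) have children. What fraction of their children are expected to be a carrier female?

Cross: X+X+ × X-Y
Offspring: 2 X+X-, 2 X+Y
Probability of a carrier female: 2/4 = 1/2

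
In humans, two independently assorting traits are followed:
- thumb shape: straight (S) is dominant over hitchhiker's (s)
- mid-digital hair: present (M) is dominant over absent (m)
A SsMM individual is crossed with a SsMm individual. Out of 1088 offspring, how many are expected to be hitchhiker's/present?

Dihybrid cross SsMM × SsMm — consider each gene separately:
thumb shape: Ss × Ss → 1 SS, 2 Ss, 1 ss → 3 S_ : 1 ss (out of 4)
mid-digital hair: MM × Mm → 2 MM, 2 Mm → 4 M_ (out of 4)
Combine (counts out of 4 × 4 = 16): straight/present (S_M_) = 3×4 = 12; hitchhiker's/present (ssM_) = 1×4 = 4
Phenotype counts (out of 16): 12 straight/present, 4 hitchhiker's/present
hitchhiker's/present: 4 out of 16 → fraction 1/4
Expected count = 1/4 × 1088 = 272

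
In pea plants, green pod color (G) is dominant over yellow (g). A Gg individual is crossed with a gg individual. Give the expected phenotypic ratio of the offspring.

Punnett square for Gg × gg:
Offspring genotypes: 2 Gg, 2 gg
green: 2, yellow: 2
Ratio: 1:1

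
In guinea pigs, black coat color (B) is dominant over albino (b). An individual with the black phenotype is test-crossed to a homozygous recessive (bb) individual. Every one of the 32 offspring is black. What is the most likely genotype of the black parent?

Test cross: ? × bb
All offspring are black.
If the unknown parent were heterozygous (Bb), about half of 32 offspring would be albino; none are. The unknown parent is most likely homozygous dominant (BB).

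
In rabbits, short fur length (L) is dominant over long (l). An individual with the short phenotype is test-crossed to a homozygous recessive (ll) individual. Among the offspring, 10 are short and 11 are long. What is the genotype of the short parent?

Test cross: ? × ll
Offspring: 10 short, 11 long — approximately 1:1.
A 1:1 ratio in a test cross indicates the unknown parent is heterozygous (Ll).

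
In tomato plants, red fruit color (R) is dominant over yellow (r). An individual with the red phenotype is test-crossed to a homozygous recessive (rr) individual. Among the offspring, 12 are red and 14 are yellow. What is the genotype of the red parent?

Test cross: ? × rr
Offspring: 12 red, 14 yellow — approximately 1:1.
A 1:1 ratio in a test cross indicates the unknown parent is heterozygous (Rr).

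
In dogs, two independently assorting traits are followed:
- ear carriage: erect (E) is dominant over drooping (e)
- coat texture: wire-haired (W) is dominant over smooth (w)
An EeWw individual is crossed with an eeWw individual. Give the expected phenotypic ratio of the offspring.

Dihybrid cross EeWw × eeWw — consider each gene separately:
ear carriage: Ee × ee → 2 Ee, 2 ee → 2 E_ : 2 ee (out of 4)
coat texture: Ww × Ww → 1 WW, 2 Ww, 1 ww → 3 W_ : 1 ww (out of 4)
Combine (counts out of 4 × 4 = 16): erect/wire-haired (E_W_) = 2×3 = 6; erect/smooth (E_ww) = 2×1 = 2; drooping/wire-haired (eeW_) = 2×3 = 6; drooping/smooth (eeww) = 2×1 = 2
Phenotype counts (out of 16): 6 erect/wire-haired, 2 erect/smooth, 6 drooping/wire-haired, 2 drooping/smooth
Ratio: 3 erect/wire-haired : 1 erect/smooth : 3 drooping/wire-haired : 1 drooping/smooth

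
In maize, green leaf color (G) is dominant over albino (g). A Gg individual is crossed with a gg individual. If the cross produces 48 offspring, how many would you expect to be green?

Punnett square for Gg × gg:
Offspring genotypes: 2 Gg, 2 gg
green: 2, albino: 2
green: 2 out of 4 → fraction 1/2
Expected count = 1/2 × 48 = 24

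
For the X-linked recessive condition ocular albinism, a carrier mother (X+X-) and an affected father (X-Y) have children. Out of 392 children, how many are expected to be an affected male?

Cross: X+X- × X-Y
Offspring: 1 X+X-, 1 X+Y, 1 X-X-, 1 X-Y
Probability of an affected male: 1/4
Expected count = 1/4 × 392 = 98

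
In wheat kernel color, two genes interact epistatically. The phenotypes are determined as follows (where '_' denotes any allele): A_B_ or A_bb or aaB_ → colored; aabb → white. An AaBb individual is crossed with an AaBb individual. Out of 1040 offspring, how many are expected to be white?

Cross: AaBb × AaBb — consider each gene separately:
A gene: Aa × Aa → 1 AA, 2 Aa, 1 aa → 3 A_ : 1 aa (out of 4)
B gene: Bb × Bb → 1 BB, 2 Bb, 1 bb → 3 B_ : 1 bb (out of 4)
Genotype classes (out of 4 × 4 = 16): A_B_ = 3×3 = 9; A_bb = 3×1 = 3; aaB_ = 1×3 = 3; aabb = 1×1 = 1
Apply the phenotype rules: A_B_ (9) + A_bb (3) + aaB_ (3) → colored; aabb (1) → white
Phenotype counts (out of 16): 15 colored, 1 white
white: 1 out of 16 → fraction 1/16
Expected count = 1/16 × 1040 = 65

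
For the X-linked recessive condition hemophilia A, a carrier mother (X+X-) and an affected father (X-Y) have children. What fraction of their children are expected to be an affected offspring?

Cross: X+X- × X-Y
Offspring: 1 X+X-, 1 X+Y, 1 X-X-, 1 X-Y
Probability of an affected offspring: 2/4 = 1/2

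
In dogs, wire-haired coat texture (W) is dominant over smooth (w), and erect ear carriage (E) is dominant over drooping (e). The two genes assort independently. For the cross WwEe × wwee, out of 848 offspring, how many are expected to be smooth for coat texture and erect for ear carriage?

Dihybrid cross WwEe × wwee — consider each gene separately:
coat texture: Ww × ww → 2 Ww, 2 ww → 2 W_ : 2 ww (out of 4)
ear carriage: Ee × ee → 2 Ee, 2 ee → 2 E_ : 2 ee (out of 4)
Looking for: smooth (ww) and erect (E_)
P(smooth) = 2/4, P(erect) = 2/4
P(both) = 2/4 × 2/4 = 4/16 = 1/4
Expected count = 1/4 × 848 = 212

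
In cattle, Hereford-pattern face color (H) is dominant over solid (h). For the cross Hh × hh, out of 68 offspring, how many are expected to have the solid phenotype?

Punnett square for Hh × hh:
Offspring genotypes: 2 Hh, 2 hh
Total offspring: 4
Count with target: 2
Probability: 2/4 = 1/2
Expected count = 1/2 × 68 = 34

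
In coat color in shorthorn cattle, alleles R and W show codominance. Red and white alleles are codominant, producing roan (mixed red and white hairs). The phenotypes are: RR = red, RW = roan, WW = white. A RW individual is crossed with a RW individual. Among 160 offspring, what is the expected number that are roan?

Punnett square for RW × RW:
Offspring genotypes: 1 RR, 2 RW, 1 WW
Phenotype counts: 1 red, 2 roan, 1 white
roan: 2 out of 4 → fraction 1/2
Expected count = 1/2 × 160 = 80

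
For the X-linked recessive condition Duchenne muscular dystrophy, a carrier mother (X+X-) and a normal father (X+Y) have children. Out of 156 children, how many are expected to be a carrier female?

Cross: X+X- × X+Y
Offspring: 1 X+X+, 1 X+Y, 1 X+X-, 1 X-Y
Probability of a carrier female: 1/4
Expected count = 1/4 × 156 = 39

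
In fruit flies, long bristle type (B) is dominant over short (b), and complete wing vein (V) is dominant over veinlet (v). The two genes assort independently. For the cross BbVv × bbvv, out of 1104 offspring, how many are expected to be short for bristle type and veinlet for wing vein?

Dihybrid cross BbVv × bbvv — consider each gene separately:
bristle type: Bb × bb → 2 Bb, 2 bb → 2 B_ : 2 bb (out of 4)
wing vein: Vv × vv → 2 Vv, 2 vv → 2 V_ : 2 vv (out of 4)
Looking for: short (bb) and veinlet (vv)
P(short) = 2/4, P(veinlet) = 2/4
P(both) = 2/4 × 2/4 = 4/16 = 1/4
Expected count = 1/4 × 1104 = 276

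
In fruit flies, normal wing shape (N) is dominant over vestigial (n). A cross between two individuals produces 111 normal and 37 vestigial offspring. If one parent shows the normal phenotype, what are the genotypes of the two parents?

Observed offspring: 111 normal, 37 vestigial
The observed ratio simplifies to 3:1. Vestigial (nn) offspring appear, so each parent must contribute one n allele. The parent stated to show normal carries N, so it is Nn. The other parent is then either Nn or nn: Nn × nn would give a 1:1 split, whereas Nn × Nn gives 3:1 — matching the data. So both parents are heterozygous (Nn × Nn).
Parent genotypes: Nn × Nn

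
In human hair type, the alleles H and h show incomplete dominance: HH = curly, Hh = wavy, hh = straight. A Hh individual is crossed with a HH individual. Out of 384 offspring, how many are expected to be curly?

Punnett square for Hh × HH:
Offspring genotypes: 2 HH, 2 Hh
Phenotype counts: 2 curly, 2 wavy
curly: 2 out of 4 → fraction 1/2
Expected count = 1/2 × 384 = 192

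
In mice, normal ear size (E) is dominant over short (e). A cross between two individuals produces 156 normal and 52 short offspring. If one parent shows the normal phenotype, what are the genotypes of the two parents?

Observed offspring: 156 normal, 52 short
The observed ratio simplifies to 3:1. Short (ee) offspring appear, so each parent must contribute one e allele. The parent stated to show normal carries E, so it is Ee. The other parent is then either Ee or ee: Ee × ee would give a 1:1 split, whereas Ee × Ee gives 3:1 — matching the data. So both parents are heterozygous (Ee × Ee).
Parent genotypes: Ee × Ee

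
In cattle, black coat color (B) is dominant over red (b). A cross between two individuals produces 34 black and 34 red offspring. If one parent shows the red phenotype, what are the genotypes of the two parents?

Observed offspring: 34 black, 34 red
The observed ratio simplifies to 1:1. One parent shows red, so its genotype must be bb. A 1:1 offspring split requires the other parent to be heterozygous (Bb).
Parent genotypes: bb × Bb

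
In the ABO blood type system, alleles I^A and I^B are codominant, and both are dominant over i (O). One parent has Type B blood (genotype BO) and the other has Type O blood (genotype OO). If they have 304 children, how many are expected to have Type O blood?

Cross: BO × OO
Possible offspring genotypes: 2 BO, 2 OO
Blood type counts: 2 Type B, 2 Type O
Probability of Type O: 2/4 = 1/2
Expected count = 1/2 × 304 = 152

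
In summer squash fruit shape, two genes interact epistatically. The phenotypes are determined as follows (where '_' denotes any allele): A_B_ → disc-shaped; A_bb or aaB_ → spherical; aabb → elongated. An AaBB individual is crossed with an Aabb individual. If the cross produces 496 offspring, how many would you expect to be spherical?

Cross: AaBB × Aabb — consider each gene separately:
A gene: Aa × Aa → 1 AA, 2 Aa, 1 aa → 3 A_ : 1 aa (out of 4)
B gene: BB × bb → 4 Bb → 4 B_ (out of 4)
Genotype classes (out of 4 × 4 = 16): A_B_ = 3×4 = 12; aaB_ = 1×4 = 4
Apply the phenotype rules: A_B_ (12) → disc-shaped; aaB_ (4) → spherical
Phenotype counts (out of 16): 12 disc-shaped, 4 spherical
spherical: 4 out of 16 → fraction 1/4
Expected count = 1/4 × 496 = 124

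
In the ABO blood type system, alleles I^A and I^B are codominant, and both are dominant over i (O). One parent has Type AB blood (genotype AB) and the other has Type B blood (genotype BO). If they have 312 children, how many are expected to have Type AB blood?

Cross: AB × BO
Possible offspring genotypes: 1 AB, 1 AO, 1 BB, 1 BO
Blood type counts: 1 Type AB, 1 Type A, 2 Type B
Probability of Type AB: 1/4
Expected count = 1/4 × 312 = 78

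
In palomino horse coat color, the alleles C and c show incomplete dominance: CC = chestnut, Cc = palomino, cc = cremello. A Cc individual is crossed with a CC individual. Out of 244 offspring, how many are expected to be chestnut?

Punnett square for Cc × CC:
Offspring genotypes: 2 CC, 2 Cc
Phenotype counts: 2 chestnut, 2 palomino
chestnut: 2 out of 4 → fraction 1/2
Expected count = 1/2 × 244 = 122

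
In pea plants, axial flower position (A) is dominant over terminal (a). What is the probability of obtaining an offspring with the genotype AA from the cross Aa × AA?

Punnett square for Aa × AA:
Offspring genotypes: 2 AA, 2 Aa
Total offspring: 4
Count with target: 2
Probability: 2/4 = 1/2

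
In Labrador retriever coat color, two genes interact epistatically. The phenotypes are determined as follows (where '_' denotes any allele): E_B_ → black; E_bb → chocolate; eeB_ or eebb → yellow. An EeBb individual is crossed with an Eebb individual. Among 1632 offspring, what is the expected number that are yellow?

Cross: EeBb × Eebb — consider each gene separately:
E gene: Ee × Ee → 1 EE, 2 Ee, 1 ee → 3 E_ : 1 ee (out of 4)
B gene: Bb × bb → 2 Bb, 2 bb → 2 B_ : 2 bb (out of 4)
Genotype classes (out of 4 × 4 = 16): E_B_ = 3×2 = 6; E_bb = 3×2 = 6; eeB_ = 1×2 = 2; eebb = 1×2 = 2
Apply the phenotype rules: E_B_ (6) → black; E_bb (6) → chocolate; eeB_ (2) + eebb (2) → yellow
Phenotype counts (out of 16): 6 black, 6 chocolate, 4 yellow
yellow: 4 out of 16 → fraction 1/4
Expected count = 1/4 × 1632 = 408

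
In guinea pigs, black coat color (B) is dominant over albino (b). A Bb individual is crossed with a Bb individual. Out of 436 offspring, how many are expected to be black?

Punnett square for Bb × Bb:
Offspring genotypes: 1 BB, 2 Bb, 1 bb
black: 3, albino: 1
black: 3 out of 4 → fraction 3/4
Expected count = 3/4 × 436 = 327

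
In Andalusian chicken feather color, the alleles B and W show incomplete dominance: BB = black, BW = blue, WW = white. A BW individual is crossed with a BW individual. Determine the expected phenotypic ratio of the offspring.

Punnett square for BW × BW:
Offspring genotypes: 1 BB, 2 BW, 1 WW
Phenotype counts: 1 black, 2 blue, 1 white
Ratio: 1 black : 2 blue : 1 white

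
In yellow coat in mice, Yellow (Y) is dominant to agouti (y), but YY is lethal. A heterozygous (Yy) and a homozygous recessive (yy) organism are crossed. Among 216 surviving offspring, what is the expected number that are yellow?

Cross: Yy × yy
Punnett square offspring (before lethality): 2 Yy, 2 yy
No YY offspring are produced in this cross.
yellow: 2 out of 4 → fraction 1/2
Expected count = 1/2 × 216 = 108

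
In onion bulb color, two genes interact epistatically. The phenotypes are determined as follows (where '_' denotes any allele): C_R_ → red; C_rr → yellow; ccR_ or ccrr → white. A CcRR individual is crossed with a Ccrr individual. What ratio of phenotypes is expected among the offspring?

Cross: CcRR × Ccrr — consider each gene separately:
C gene: Cc × Cc → 1 CC, 2 Cc, 1 cc → 3 C_ : 1 cc (out of 4)
R gene: RR × rr → 4 Rr → 4 R_ (out of 4)
Genotype classes (out of 4 × 4 = 16): C_R_ = 3×4 = 12; ccR_ = 1×4 = 4
Apply the phenotype rules: C_R_ (12) → red; ccR_ (4) → white
Phenotype counts (out of 16): 12 red, 4 white
Ratio: 3 red : 1 white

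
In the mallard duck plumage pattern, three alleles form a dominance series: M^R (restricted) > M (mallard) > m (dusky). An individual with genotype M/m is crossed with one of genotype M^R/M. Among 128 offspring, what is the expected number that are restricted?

Cross: M/m × M^R/M
Allele dominance: M^R > M > m
Offspring genotypes: 1 M^R/M, 1 M/M, 1 M^R/m, 1 M/m
Phenotype counts: 2 restricted, 2 mallard
restricted: 2 out of 4 → fraction 1/2
Expected count = 1/2 × 128 = 64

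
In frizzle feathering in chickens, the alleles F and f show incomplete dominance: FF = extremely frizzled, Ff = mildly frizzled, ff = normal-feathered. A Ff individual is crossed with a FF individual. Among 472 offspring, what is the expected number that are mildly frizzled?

Punnett square for Ff × FF:
Offspring genotypes: 2 FF, 2 Ff
Phenotype counts: 2 extremely frizzled, 2 mildly frizzled
mildly frizzled: 2 out of 4 → fraction 1/2
Expected count = 1/2 × 472 = 236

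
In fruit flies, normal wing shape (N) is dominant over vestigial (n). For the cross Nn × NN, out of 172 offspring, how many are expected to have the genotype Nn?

Punnett square for Nn × NN:
Offspring genotypes: 2 NN, 2 Nn
Total offspring: 4
Count with target: 2
Probability: 2/4 = 1/2
Expected count = 1/2 × 172 = 86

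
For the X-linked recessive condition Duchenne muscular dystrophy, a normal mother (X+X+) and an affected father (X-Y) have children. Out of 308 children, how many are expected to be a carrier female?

Cross: X+X+ × X-Y
Offspring: 2 X+X-, 2 X+Y
Probability of a carrier female: 2/4 = 1/2
Expected count = 1/2 × 308 = 154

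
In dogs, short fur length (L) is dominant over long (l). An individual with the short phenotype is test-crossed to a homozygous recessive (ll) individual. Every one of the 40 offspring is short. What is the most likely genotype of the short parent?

Test cross: ? × ll
All offspring are short.
If the unknown parent were heterozygous (Ll), about half of 40 offspring would be long; none are. The unknown parent is most likely homozygous dominant (LL).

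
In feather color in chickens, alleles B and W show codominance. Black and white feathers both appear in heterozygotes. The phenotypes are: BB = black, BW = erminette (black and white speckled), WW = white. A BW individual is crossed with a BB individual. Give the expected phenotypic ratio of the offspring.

Punnett square for BW × BB:
Offspring genotypes: 2 BB, 2 BW
Phenotype counts: 2 black, 2 erminette (black and white speckled)
Ratio: 1 black : 1 erminette (black and white speckled)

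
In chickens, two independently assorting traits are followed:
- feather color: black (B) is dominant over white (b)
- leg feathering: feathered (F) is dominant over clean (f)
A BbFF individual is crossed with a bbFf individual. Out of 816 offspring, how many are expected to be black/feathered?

Dihybrid cross BbFF × bbFf — consider each gene separately:
feather color: Bb × bb → 2 Bb, 2 bb → 2 B_ : 2 bb (out of 4)
leg feathering: FF × Ff → 2 FF, 2 Ff → 4 F_ (out of 4)
Combine (counts out of 4 × 4 = 16): black/feathered (B_F_) = 2×4 = 8; white/feathered (bbF_) = 2×4 = 8
Phenotype counts (out of 16): 8 black/feathered, 8 white/feathered
black/feathered: 8 out of 16 → fraction 1/2
Expected count = 1/2 × 816 = 408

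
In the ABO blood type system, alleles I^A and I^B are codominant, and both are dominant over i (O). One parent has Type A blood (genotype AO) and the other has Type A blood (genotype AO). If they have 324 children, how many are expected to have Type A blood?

Cross: AO × AO
Possible offspring genotypes: 1 AA, 2 AO, 1 OO
Blood type counts: 3 Type A, 1 Type O
Probability of Type A: 3/4
Expected count = 3/4 × 324 = 243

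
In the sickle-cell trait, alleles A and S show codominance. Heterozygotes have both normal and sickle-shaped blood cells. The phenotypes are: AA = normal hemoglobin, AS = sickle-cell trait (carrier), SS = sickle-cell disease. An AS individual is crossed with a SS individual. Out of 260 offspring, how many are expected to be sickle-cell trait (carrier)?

Punnett square for AS × SS:
Offspring genotypes: 2 AS, 2 SS
Phenotype counts: 2 sickle-cell trait (carrier), 2 sickle-cell disease
sickle-cell trait (carrier): 2 out of 4 → fraction 1/2
Expected count = 1/2 × 260 = 130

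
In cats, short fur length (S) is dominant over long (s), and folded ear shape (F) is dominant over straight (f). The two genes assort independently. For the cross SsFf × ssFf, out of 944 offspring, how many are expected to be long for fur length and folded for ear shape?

Dihybrid cross SsFf × ssFf — consider each gene separately:
fur length: Ss × ss → 2 Ss, 2 ss → 2 S_ : 2 ss (out of 4)
ear shape: Ff × Ff → 1 FF, 2 Ff, 1 ff → 3 F_ : 1 ff (out of 4)
Looking for: long (ss) and folded (F_)
P(long) = 2/4, P(folded) = 3/4
P(both) = 2/4 × 3/4 = 6/16 = 3/8
Expected count = 3/8 × 944 = 354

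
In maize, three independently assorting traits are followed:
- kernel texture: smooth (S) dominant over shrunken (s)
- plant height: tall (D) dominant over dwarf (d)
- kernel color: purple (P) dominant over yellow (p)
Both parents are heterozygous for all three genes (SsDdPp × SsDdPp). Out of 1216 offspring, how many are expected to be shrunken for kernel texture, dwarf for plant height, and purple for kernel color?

Trihybrid cross: SsDdPp × SsDdPp
Each trait segregates independently with a 3:1 phenotypic ratio, so each gene contributes 3/4 (dominant) or 1/4 (recessive).
Target: shrunken (kernel texture), dwarf (plant height), purple (kernel color)
Probability = product of independent per-trait probabilities
= 1/4 × 1/4 × 3/4 = 3/64
Expected count = 3/64 × 1216 = 57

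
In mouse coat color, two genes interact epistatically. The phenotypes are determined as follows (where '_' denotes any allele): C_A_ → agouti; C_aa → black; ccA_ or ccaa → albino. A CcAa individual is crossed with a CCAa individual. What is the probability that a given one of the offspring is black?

Cross: CcAa × CCAa — consider each gene separately:
C gene: Cc × CC → 2 CC, 2 Cc → 4 C_ (out of 4)
A gene: Aa × Aa → 1 AA, 2 Aa, 1 aa → 3 A_ : 1 aa (out of 4)
Genotype classes (out of 4 × 4 = 16): C_A_ = 4×3 = 12; C_aa = 4×1 = 4
Apply the phenotype rules: C_A_ (12) → agouti; C_aa (4) → black
Phenotype counts (out of 16): 12 agouti, 4 black
black: 4 out of 16
Probability: 4/16 = 1/4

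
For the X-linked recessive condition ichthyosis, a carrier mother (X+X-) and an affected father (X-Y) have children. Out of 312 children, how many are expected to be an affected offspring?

Cross: X+X- × X-Y
Offspring: 1 X+X-, 1 X+Y, 1 X-X-, 1 X-Y
Probability of an affected offspring: 2/4 = 1/2
Expected count = 1/2 × 312 = 156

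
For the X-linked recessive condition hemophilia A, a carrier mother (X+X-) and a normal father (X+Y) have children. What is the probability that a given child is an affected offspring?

Cross: X+X- × X+Y
Offspring: 1 X+X+, 1 X+Y, 1 X+X-, 1 X-Y
Probability of an affected offspring: 1/4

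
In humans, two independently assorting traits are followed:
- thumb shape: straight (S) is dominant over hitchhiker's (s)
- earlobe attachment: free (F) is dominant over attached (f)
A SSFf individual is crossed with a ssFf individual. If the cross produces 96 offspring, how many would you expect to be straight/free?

Dihybrid cross SSFf × ssFf — consider each gene separately:
thumb shape: SS × ss → 4 Ss → 4 S_ (out of 4)
earlobe attachment: Ff × Ff → 1 FF, 2 Ff, 1 ff → 3 F_ : 1 ff (out of 4)
Combine (counts out of 4 × 4 = 16): straight/free (S_F_) = 4×3 = 12; straight/attached (S_ff) = 4×1 = 4
Phenotype counts (out of 16): 12 straight/free, 4 straight/attached
straight/free: 12 out of 16 → fraction 3/4
Expected count = 3/4 × 96 = 72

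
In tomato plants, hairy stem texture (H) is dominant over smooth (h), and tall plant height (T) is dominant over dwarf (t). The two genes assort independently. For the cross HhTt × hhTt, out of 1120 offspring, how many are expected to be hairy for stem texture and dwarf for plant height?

Dihybrid cross HhTt × hhTt — consider each gene separately:
stem texture: Hh × hh → 2 Hh, 2 hh → 2 H_ : 2 hh (out of 4)
plant height: Tt × Tt → 1 TT, 2 Tt, 1 tt → 3 T_ : 1 tt (out of 4)
Looking for: hairy (H_) and dwarf (tt)
P(hairy) = 2/4, P(dwarf) = 1/4
P(both) = 2/4 × 1/4 = 2/16 = 1/8
Expected count = 1/8 × 1120 = 140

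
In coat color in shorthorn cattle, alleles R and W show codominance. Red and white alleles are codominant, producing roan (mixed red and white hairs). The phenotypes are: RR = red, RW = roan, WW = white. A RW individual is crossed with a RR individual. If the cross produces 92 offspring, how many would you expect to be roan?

Punnett square for RW × RR:
Offspring genotypes: 2 RR, 2 RW
Phenotype counts: 2 red, 2 roan
roan: 2 out of 4 → fraction 1/2
Expected count = 1/2 × 92 = 46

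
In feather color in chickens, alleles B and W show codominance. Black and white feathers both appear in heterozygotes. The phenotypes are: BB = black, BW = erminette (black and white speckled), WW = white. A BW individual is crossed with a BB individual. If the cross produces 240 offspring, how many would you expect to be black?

Punnett square for BW × BB:
Offspring genotypes: 2 BB, 2 BW
Phenotype counts: 2 black, 2 erminette (black and white speckled)
black: 2 out of 4 → fraction 1/2
Expected count = 1/2 × 240 = 120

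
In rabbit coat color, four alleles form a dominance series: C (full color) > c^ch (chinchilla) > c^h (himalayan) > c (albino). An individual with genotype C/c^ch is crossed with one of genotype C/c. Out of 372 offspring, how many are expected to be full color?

Cross: C/c^ch × C/c
Allele dominance: C > c^ch > c^h > c
Offspring genotypes: 1 C/C, 1 C/c, 1 C/c^ch, 1 c^ch/c
Phenotype counts: 3 full color, 1 chinchilla
full color: 3 out of 4 → fraction 3/4
Expected count = 3/4 × 372 = 279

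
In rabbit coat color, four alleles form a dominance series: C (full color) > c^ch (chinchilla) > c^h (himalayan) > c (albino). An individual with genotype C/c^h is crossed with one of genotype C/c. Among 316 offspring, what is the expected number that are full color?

Cross: C/c^h × C/c
Allele dominance: C > c^ch > c^h > c
Offspring genotypes: 1 C/C, 1 C/c, 1 C/c^h, 1 c^h/c
Phenotype counts: 3 full color, 1 himalayan
full color: 3 out of 4 → fraction 3/4
Expected count = 3/4 × 316 = 237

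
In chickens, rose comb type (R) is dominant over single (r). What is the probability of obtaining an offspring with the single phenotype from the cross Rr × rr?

Punnett square for Rr × rr:
Offspring genotypes: 2 Rr, 2 rr
Total offspring: 4
Count with target: 2
Probability: 2/4 = 1/2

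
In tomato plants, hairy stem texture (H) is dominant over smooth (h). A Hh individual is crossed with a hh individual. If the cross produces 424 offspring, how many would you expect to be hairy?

Punnett square for Hh × hh:
Offspring genotypes: 2 Hh, 2 hh
hairy: 2, smooth: 2
hairy: 2 out of 4 → fraction 1/2
Expected count = 1/2 × 424 = 212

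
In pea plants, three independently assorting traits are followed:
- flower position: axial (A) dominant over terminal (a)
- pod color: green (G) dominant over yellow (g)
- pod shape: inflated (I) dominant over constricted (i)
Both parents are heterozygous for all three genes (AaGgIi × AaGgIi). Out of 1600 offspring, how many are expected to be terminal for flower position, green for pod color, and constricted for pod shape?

Trihybrid cross: AaGgIi × AaGgIi
Each trait segregates independently with a 3:1 phenotypic ratio, so each gene contributes 3/4 (dominant) or 1/4 (recessive).
Target: terminal (flower position), green (pod color), constricted (pod shape)
Probability = product of independent per-trait probabilities
= 1/4 × 3/4 × 1/4 = 3/64
Expected count = 3/64 × 1600 = 75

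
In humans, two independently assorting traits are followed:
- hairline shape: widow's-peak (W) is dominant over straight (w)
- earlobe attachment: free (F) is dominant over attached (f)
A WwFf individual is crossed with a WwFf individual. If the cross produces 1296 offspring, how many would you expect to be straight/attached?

Dihybrid cross WwFf × WwFf — consider each gene separately:
hairline shape: Ww × Ww → 1 WW, 2 Ww, 1 ww → 3 W_ : 1 ww (out of 4)
earlobe attachment: Ff × Ff → 1 FF, 2 Ff, 1 ff → 3 F_ : 1 ff (out of 4)
Combine (counts out of 4 × 4 = 16): widow's-peak/free (W_F_) = 3×3 = 9; widow's-peak/attached (W_ff) = 3×1 = 3; straight/free (wwF_) = 1×3 = 3; straight/attached (wwff) = 1×1 = 1
Phenotype counts (out of 16): 9 widow's-peak/free, 3 widow's-peak/attached, 3 straight/free, 1 straight/attached
straight/attached: 1 out of 16 → fraction 1/16
Expected count = 1/16 × 1296 = 81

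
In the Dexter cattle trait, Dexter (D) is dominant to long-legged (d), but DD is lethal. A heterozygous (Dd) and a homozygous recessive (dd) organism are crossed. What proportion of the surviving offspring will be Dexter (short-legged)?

Cross: Dd × dd
Punnett square offspring (before lethality): 2 Dd, 2 dd
No DD offspring are produced in this cross.
Dexter (short-legged): 2 out of 4
Probability: 2/4 = 1/2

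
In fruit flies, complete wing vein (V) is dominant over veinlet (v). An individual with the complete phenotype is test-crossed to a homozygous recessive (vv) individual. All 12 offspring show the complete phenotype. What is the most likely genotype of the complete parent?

Test cross: ? × vv
All offspring are complete.
If the unknown parent were heterozygous (Vv), about half of 12 offspring would be veinlet; none are. The unknown parent is most likely homozygous dominant (VV).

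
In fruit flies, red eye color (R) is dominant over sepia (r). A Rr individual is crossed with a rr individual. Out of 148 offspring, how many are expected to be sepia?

Punnett square for Rr × rr:
Offspring genotypes: 2 Rr, 2 rr
red: 2, sepia: 2
sepia: 2 out of 4 → fraction 1/2
Expected count = 1/2 × 148 = 74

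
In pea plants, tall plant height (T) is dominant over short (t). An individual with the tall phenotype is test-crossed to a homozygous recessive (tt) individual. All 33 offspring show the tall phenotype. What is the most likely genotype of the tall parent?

Test cross: ? × tt
All offspring are tall.
If the unknown parent were heterozygous (Tt), about half of 33 offspring would be short; none are. The unknown parent is most likely homozygous dominant (TT).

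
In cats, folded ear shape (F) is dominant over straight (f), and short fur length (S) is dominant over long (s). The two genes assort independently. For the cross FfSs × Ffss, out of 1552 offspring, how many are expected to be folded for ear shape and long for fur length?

Dihybrid cross FfSs × Ffss — consider each gene separately:
ear shape: Ff × Ff → 1 FF, 2 Ff, 1 ff → 3 F_ : 1 ff (out of 4)
fur length: Ss × ss → 2 Ss, 2 ss → 2 S_ : 2 ss (out of 4)
Looking for: folded (F_) and long (ss)
P(folded) = 3/4, P(long) = 2/4
P(both) = 3/4 × 2/4 = 6/16 = 3/8
Expected count = 3/8 × 1552 = 582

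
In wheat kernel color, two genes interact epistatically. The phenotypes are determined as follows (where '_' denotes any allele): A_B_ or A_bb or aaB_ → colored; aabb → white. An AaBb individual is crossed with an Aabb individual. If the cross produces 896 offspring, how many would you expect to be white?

Cross: AaBb × Aabb — consider each gene separately:
A gene: Aa × Aa → 1 AA, 2 Aa, 1 aa → 3 A_ : 1 aa (out of 4)
B gene: Bb × bb → 2 Bb, 2 bb → 2 B_ : 2 bb (out of 4)
Genotype classes (out of 4 × 4 = 16): A_B_ = 3×2 = 6; A_bb = 3×2 = 6; aaB_ = 1×2 = 2; aabb = 1×2 = 2
Apply the phenotype rules: A_B_ (6) + A_bb (6) + aaB_ (2) → colored; aabb (2) → white
Phenotype counts (out of 16): 14 colored, 2 white
white: 2 out of 16 → fraction 1/8
Expected count = 1/8 × 896 = 112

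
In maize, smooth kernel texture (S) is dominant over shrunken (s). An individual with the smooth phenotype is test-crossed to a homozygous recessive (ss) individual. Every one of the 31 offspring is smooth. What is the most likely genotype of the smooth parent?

Test cross: ? × ss
All offspring are smooth.
If the unknown parent were heterozygous (Ss), about half of 31 offspring would be shrunken; none are. The unknown parent is most likely homozygous dominant (SS).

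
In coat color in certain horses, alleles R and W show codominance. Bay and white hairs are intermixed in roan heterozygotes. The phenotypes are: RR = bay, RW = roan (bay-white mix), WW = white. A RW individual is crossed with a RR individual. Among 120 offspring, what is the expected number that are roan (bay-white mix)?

Punnett square for RW × RR:
Offspring genotypes: 2 RR, 2 RW
Phenotype counts: 2 bay, 2 roan (bay-white mix)
roan (bay-white mix): 2 out of 4 → fraction 1/2
Expected count = 1/2 × 120 = 60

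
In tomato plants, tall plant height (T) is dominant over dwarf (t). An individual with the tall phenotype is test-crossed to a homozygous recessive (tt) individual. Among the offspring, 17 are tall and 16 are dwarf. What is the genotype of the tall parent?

Test cross: ? × tt
Offspring: 17 tall, 16 dwarf — approximately 1:1.
A 1:1 ratio in a test cross indicates the unknown parent is heterozygous (Tt).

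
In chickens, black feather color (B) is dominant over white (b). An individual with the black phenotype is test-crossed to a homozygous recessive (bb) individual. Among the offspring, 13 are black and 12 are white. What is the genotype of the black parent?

Test cross: ? × bb
Offspring: 13 black, 12 white — approximately 1:1.
A 1:1 ratio in a test cross indicates the unknown parent is heterozygous (Bb).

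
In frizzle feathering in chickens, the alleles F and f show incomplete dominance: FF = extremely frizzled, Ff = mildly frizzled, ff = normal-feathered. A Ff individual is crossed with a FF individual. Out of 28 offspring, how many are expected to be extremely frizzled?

Punnett square for Ff × FF:
Offspring genotypes: 2 FF, 2 Ff
Phenotype counts: 2 extremely frizzled, 2 mildly frizzled
extremely frizzled: 2 out of 4 → fraction 1/2
Expected count = 1/2 × 28 = 14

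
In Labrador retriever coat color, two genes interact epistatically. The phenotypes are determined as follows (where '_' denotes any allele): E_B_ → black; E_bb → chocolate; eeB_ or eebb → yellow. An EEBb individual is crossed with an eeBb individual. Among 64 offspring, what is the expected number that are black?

Cross: EEBb × eeBb — consider each gene separately:
E gene: EE × ee → 4 Ee → 4 E_ (out of 4)
B gene: Bb × Bb → 1 BB, 2 Bb, 1 bb → 3 B_ : 1 bb (out of 4)
Genotype classes (out of 4 × 4 = 16): E_B_ = 4×3 = 12; E_bb = 4×1 = 4
Apply the phenotype rules: E_B_ (12) → black; E_bb (4) → chocolate
Phenotype counts (out of 16): 12 black, 4 chocolate
black: 12 out of 16 → fraction 3/4
Expected count = 3/4 × 64 = 48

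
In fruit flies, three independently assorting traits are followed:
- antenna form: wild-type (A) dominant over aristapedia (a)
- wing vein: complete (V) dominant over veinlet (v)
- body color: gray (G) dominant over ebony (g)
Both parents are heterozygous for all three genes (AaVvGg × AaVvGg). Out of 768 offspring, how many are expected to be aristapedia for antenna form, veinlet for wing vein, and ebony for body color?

Trihybrid cross: AaVvGg × AaVvGg
Each trait segregates independently with a 3:1 phenotypic ratio, so each gene contributes 3/4 (dominant) or 1/4 (recessive).
Target: aristapedia (antenna form), veinlet (wing vein), ebony (body color)
Probability = product of independent per-trait probabilities
= 1/4 × 1/4 × 1/4 = 1/64
Expected count = 1/64 × 768 = 12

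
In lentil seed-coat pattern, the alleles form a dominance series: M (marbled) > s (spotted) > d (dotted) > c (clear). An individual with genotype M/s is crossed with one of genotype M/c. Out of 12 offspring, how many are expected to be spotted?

Cross: M/s × M/c
Allele dominance: M > s > d > c
Offspring genotypes: 1 M/M, 1 M/c, 1 M/s, 1 s/c
Phenotype counts: 3 marbled, 1 spotted
spotted: 1 out of 4 → fraction 1/4
Expected count = 1/4 × 12 = 3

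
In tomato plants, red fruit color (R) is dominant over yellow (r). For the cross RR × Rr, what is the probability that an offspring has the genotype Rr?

Punnett square for RR × Rr:
Offspring genotypes: 2 RR, 2 Rr
Total offspring: 4
Count with target: 2
Probability: 2/4 = 1/2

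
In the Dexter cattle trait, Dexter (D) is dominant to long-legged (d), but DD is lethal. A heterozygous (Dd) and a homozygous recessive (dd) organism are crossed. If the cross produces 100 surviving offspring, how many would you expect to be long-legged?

Cross: Dd × dd
Punnett square offspring (before lethality): 2 Dd, 2 dd
No DD offspring are produced in this cross.
long-legged: 2 out of 4 → fraction 1/2
Expected count = 1/2 × 100 = 50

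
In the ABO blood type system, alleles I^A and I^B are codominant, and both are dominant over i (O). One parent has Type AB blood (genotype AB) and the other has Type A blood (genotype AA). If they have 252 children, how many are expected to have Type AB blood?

Cross: AB × AA
Possible offspring genotypes: 2 AA, 2 AB
Blood type counts: 2 Type A, 2 Type AB
Probability of Type AB: 2/4 = 1/2
Expected count = 1/2 × 252 = 126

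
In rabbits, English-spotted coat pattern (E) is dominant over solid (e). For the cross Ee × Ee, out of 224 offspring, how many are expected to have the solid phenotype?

Punnett square for Ee × Ee:
Offspring genotypes: 1 EE, 2 Ee, 1 ee
Total offspring: 4
Count with target: 1
Probability: 1/4
Expected count = 1/4 × 224 = 56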